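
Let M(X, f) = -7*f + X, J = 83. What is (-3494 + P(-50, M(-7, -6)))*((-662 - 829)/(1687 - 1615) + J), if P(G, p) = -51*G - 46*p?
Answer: -1909115/12 ≈ -1.5909e+5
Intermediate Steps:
M(X, f) = X - 7*f
(-3494 + P(-50, M(-7, -6)))*((-662 - 829)/(1687 - 1615) + J) = (-3494 + (-51*(-50) - 46*(-7 - 7*(-6))))*((-662 - 829)/(1687 - 1615) + 83) = (-3494 + (2550 - 46*(-7 + 42)))*(-1491/72 + 83) = (-3494 + (2550 - 46*35))*(-1491*1/72 + 83) = (-3494 + (2550 - 1610))*(-497/24 + 83) = (-3494 + 940)*(1495/24) = -2554*1495/24 = -1909115/12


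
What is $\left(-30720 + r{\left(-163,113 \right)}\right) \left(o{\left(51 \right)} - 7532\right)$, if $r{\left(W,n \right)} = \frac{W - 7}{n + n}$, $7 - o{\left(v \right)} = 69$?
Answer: $\frac{26362153330}{113} \approx 2.3329 \cdot 10^{8}$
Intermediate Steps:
$o{\left(v \right)} = -62$ ($o{\left(v \right)} = 7 - 69 = -62$)
$r{\left(W,n \right)} = \frac{-7 + W}{2 n}$
$\left(-30720 + r{\left(-163,113 \right)}\right) \left(o{\left(51 \right)} - 7532\right) = \left(-30720 + \frac{-7 - 163}{2 \cdot 113}\right) \left(-62 - 7532\right) = \left(-30720 + \frac{1}{2} \cdot \frac{1}{113} \left(-170\right)\right) \left(-7594\right) = \left(-30720 - \frac{85}{113}\right) \left(-7594\right) = \left(- \frac{3471445}{113}\right) \left(-7594\right) = \frac{26362153330}{113}$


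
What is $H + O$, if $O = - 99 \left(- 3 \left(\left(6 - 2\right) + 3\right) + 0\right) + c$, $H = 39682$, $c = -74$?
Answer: $41687$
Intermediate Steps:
$O = 2005$ ($O = - 99 \left(- 3 \left(\left(6 - 2\right) + 3\right) + 0\right) - 74 = - 99 \left(- 3 \left(4 + 3\right) + 0\right) - 74 = - 99 \left(\left(-3\right) 7 + 0\right) - 74 = - 99 \left(-21 + 0\right) - 74 = \left(-99\right) \left(-21\right) - 74 = 2079 - 74 = 2005$)
$H + O = 39682 + 2005 = 41687$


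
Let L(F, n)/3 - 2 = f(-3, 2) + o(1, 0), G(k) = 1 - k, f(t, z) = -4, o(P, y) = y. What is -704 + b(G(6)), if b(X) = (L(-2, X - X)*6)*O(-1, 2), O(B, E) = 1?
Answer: -740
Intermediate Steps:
L(F, n) = -6 (L(F, n) = 6 + 3*(-4 + 0) = 6 + 3*(-4) = 6 - 12 = -6)
b(X) = -36 (b(X) = -6*6*1 = -36*1 = -36)
-704 + b(G(6)) = -704 - 36 = -740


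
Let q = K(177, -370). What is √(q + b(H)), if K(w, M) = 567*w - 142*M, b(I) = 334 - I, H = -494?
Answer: √153727 ≈ 392.08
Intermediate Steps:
K(w, M) = -142*M + 567*w
q = 152899 (q = -142*(-370) + 567*177 = 52540 + 100359 = 152899)
√(q + b(H)) = √(152899 + (334 - 1*(-494))) = √(152899 + (334 + 494)) = √(152899 + 828) = √153727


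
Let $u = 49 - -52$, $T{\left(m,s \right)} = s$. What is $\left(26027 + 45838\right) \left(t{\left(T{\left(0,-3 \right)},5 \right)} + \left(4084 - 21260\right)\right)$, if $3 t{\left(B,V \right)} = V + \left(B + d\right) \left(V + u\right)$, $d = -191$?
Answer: $-1726844085$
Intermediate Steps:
$u = 101$ ($u = 49 + 52 = 101$)
$t{\left(B,V \right)} = \frac{V}{3} + \frac{\left(-191 + B\right) \left(101 + V\right)}{3}$ ($t{\left(B,V \right)} = \frac{V + \left(B - 191\right) \left(V + 101\right)}{3} = \frac{V + \left(-191 + B\right) \left(101 + V\right)}{3} = \frac{V}{3} + \frac{\left(-191 + B\right) \left(101 + V\right)}{3}$)
$\left(26027 + 45838\right) \left(t{\left(T{\left(0,-3 \right)},5 \right)} + \left(4084 - 21260\right)\right) = \left(26027 + 45838\right) \left(\left(- \frac{19291}{3} - \frac{950}{3} + \frac{101}{3} \left(-3\right) + \frac{1}{3} \left(-3\right) 5\right) + \left(4084 - 21260\right)\right) = 71865 \left(\left(- \frac{19291}{3} - \frac{950}{3} - 101 - 5\right) - 17176\right) = 71865 \left(-6853 - 17176\right) = 71865 \left(-24029\right) = -1726844085$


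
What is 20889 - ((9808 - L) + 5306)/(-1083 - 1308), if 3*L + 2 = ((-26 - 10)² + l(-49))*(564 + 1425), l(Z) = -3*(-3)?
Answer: 147286496/7173 ≈ 20533.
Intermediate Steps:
l(Z) = 9
L = 2595643/3 (L = -⅔ + (((-26 - 10)² + 9)*(564 + 1425))/3 = -⅔ + (((-36)² + 9)*1989)/3 = -⅔ + ((1296 + 9)*1989)/3 = -⅔ + (1305*1989)/3 = -⅔ + (⅓)*2595645 = -⅔ + 865215 = 2595643/3 ≈ 8.6521e+5)
20889 - ((9808 - L) + 5306)/(-1083 - 1308) = 20889 - ((9808 - 1*2595643/3) + 5306)/(-1083 - 1308) = 20889 - ((9808 - 2595643/3) + 5306)/(-2391) = 20889 - (-2566219/3 + 5306)*(-1)/2391 = 20889 - (-2550301)*(-1)/(3*2391) = 20889 - 1*2550301/7173 = 20889 - 2550301/7173 = 147286496/7173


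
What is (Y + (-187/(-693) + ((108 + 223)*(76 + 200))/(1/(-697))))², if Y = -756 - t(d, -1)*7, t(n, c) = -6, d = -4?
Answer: 16092760304590914961/3969 ≈ 4.0546e+15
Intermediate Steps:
Y = -714 (Y = -756 - (-6)*7 = -756 - 1*(-42) = -756 + 42 = -714)
(Y + (-187/(-693) + ((108 + 223)*(76 + 200))/(1/(-697))))² = (-714 + (-187/(-693) + ((108 + 223)*(76 + 200))/(1/(-697))))² = (-714 + (-187*(-1/693) + (331*276)/(-1/697)))² = (-714 + (17/63 + 91356*(-697)))² = (-714 + (17/63 - 63675132))² = (-714 - 4011533299/63)² = (-4011578281/63)² = 16092760304590914961/3969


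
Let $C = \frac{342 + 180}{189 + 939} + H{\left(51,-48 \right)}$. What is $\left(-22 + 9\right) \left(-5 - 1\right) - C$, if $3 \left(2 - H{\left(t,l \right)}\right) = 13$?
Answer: $\frac{45047}{564} \approx 79.871$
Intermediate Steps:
$H{\left(t,l \right)} = - \frac{7}{3}$ ($H{\left(t,l \right)} = 2 - \frac{13}{3} = - \frac{7}{3}$)
$C = - \frac{1055}{564}$ ($C = \frac{342 + 180}{189 + 939} - \frac{7}{3} = \frac{522}{1128} - \frac{7}{3} = 522 \cdot \frac{1}{1128} - \frac{7}{3} = \frac{87}{188} - \frac{7}{3} = - \frac{1055}{564} \approx -1.8706$)
$\left(-22 + 9\right) \left(-5 - 1\right) - C = \left(-22 + 9\right) \left(-5 - 1\right) - - \frac{1055}{564} = - 13 \left(-5 - 1\right) + \frac{1055}{564} = \left(-13\right) \left(-6\right) + \frac{1055}{564} = 78 + \frac{1055}{564} = \frac{45047}{564}$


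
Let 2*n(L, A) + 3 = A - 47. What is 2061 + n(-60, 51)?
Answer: 4123/2 ≈ 2061.5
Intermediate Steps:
n(L, A) = -25 + A/2 (n(L, A) = -3/2 + (A - 47)/2 = -3/2 + (-47 + A)/2 = -3/2 + (-47/2 + A/2) = -25 + A/2)
2061 + n(-60, 51) = 2061 + (-25 + (½)*51) = 2061 + (-25 + 51/2) = 2061 + ½ = 4123/2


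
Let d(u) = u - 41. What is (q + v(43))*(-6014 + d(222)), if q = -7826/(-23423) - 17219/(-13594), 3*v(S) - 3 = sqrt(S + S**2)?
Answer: -4830421294319/318412262 - 11666*sqrt(473)/3 ≈ -99743.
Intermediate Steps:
d(u) = -41 + u
v(S) = 1 + sqrt(S + S**2)/3
q = 509707281/318412262 (q = -7826*(-1/23423) - 17219*(-1/13594) = 7826/23423 + 17219/13594 = 509707281/318412262 ≈ 1.6008)
(q + v(43))*(-6014 + d(222)) = (509707281/318412262 + (1 + sqrt(43*(1 + 43))/3))*(-6014 + (-41 + 222)) = (509707281/318412262 + (1 + sqrt(43*44)/3))*(-6014 + 181) = (509707281/318412262 + (1 + sqrt(1892)/3))*(-5833) = (509707281/318412262 + (1 + (2*sqrt(473))/3))*(-5833) = (509707281/318412262 + (1 + 2*sqrt(473)/3))*(-5833) = (828119543/318412262 + 2*sqrt(473)/3)*(-5833) = -4830421294319/318412262 - 11666*sqrt(473)/3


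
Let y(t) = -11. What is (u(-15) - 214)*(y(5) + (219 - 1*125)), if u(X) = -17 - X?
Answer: -17928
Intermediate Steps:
(u(-15) - 214)*(y(5) + (219 - 1*125)) = ((-17 - 1*(-15)) - 214)*(-11 + (219 - 1*125)) = ((-17 + 15) - 214)*(-11 + (219 - 125)) = (-2 - 214)*(-11 + 94) = -216*83 = -17928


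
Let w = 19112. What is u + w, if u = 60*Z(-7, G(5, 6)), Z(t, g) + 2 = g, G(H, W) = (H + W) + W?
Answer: 20012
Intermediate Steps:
G(H, W) = H + 2*W
Z(t, g) = -2 + g
u = 900 (u = 60*(-2 + (5 + 2*6)) = 60*(-2 + (5 + 12)) = 60*(-2 + 17) = 60*15 = 900)
u + w = 900 + 19112 = 20012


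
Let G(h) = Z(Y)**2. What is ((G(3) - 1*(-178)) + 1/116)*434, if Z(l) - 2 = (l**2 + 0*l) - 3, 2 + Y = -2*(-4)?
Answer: 35316533/58 ≈ 6.0891e+5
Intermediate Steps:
Y = 6 (Y = -2 - 2*(-4) = -2 + 8 = 6)
Z(l) = -1 + l**2 (Z(l) = 2 + ((l**2 + 0*l) - 3) = 2 + ((l**2 + 0) - 3) = 2 + (l**2 - 3) = 2 + (-3 + l**2) = -1 + l**2)
G(h) = 1225 (G(h) = (-1 + 6**2)**2 = (-1 + 36)**2 = 35**2 = 1225)
((G(3) - 1*(-178)) + 1/116)*434 = ((1225 - 1*(-178)) + 1/116)*434 = ((1225 + 178) + 1/116)*434 = (1403 + 1/116)*434 = (162749/116)*434 = 35316533/58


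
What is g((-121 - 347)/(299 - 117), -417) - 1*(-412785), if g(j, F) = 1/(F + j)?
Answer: 1212349538/2937 ≈ 4.1279e+5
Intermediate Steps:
g((-121 - 347)/(299 - 117), -417) - 1*(-412785) = 1/(-417 + (-121 - 347)/(299 - 117)) - 1*(-412785) = 1/(-417 - 468/182) + 412785 = 1/(-417 - 468*1/182) + 412785 = 1/(-417 - 18/7) + 412785 = 1/(-2937/7) + 412785 = -7/2937 + 412785 = 1212349538/2937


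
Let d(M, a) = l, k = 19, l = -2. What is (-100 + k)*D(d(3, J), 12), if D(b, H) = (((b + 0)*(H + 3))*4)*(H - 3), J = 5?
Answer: 87480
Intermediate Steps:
d(M, a) = -2
D(b, H) = 4*b*(-3 + H)*(3 + H) (D(b, H) = ((b*(3 + H))*4)*(-3 + H) = (4*b*(3 + H))*(-3 + H) = 4*b*(-3 + H)*(3 + H))
(-100 + k)*D(d(3, J), 12) = (-100 + 19)*(4*(-2)*(-9 + 12**2)) = -324*(-2)*(-9 + 144) = -324*(-2)*135 = -81*(-1080) = 87480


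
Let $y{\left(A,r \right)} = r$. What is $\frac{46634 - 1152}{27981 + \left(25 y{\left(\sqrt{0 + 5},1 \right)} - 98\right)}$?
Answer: $\frac{22741}{13954} \approx 1.6297$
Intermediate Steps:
$\frac{46634 - 1152}{27981 + \left(25 y{\left(\sqrt{0 + 5},1 \right)} - 98\right)} = \frac{46634 - 1152}{27981 + \left(25 \cdot 1 - 98\right)} = \frac{45482}{27981 + \left(25 - 98\right)} = \frac{45482}{27981 - 73} = \frac{45482}{27908} = 45482 \cdot \frac{1}{27908} = \frac{22741}{13954}$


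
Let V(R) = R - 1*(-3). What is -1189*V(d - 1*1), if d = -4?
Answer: 2378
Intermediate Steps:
V(R) = 3 + R (V(R) = R + 3 = 3 + R)
-1189*V(d - 1*1) = -1189*(3 + (-4 - 1*1)) = -1189*(3 + (-4 - 1)) = -1189*(3 - 5) = -1189*(-2) = 2378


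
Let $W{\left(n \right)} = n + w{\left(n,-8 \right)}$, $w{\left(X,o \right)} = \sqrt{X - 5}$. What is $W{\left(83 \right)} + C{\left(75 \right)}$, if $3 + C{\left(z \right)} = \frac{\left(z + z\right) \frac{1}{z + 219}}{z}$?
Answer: $\frac{11761}{147} + \sqrt{78} \approx 88.839$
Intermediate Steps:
$w{\left(X,o \right)} = \sqrt{-5 + X}$
$C{\left(z \right)} = -3 + \frac{2}{219 + z}$ ($C{\left(z \right)} = -3 + \frac{\left(z + z\right) \frac{1}{z + 219}}{z} = -3 + \frac{2 z \frac{1}{219 + z}}{z} = -3 + \frac{2}{219 + z}$)
$W{\left(n \right)} = n + \sqrt{-5 + n}$
$W{\left(83 \right)} + C{\left(75 \right)} = \left(83 + \sqrt{-5 + 83}\right) + \frac{-655 - 225}{219 + 75} = \left(83 + \sqrt{78}\right) + \frac{-655 - 225}{294} = \left(83 + \sqrt{78}\right) + \frac{1}{294} \left(-880\right) = \left(83 + \sqrt{78}\right) - \frac{440}{147} = \frac{11761}{147} + \sqrt{78}$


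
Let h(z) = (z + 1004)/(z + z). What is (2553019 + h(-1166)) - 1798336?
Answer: 879960459/1166 ≈ 7.5468e+5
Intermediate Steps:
h(z) = (1004 + z)/(2*z) (h(z) = (1004 + z)/((2*z)) = (1004 + z)*(1/(2*z)) = (1004 + z)/(2*z))
(2553019 + h(-1166)) - 1798336 = (2553019 + (1/2)*(1004 - 1166)/(-1166)) - 1798336 = (2553019 + (1/2)*(-1/1166)*(-162)) - 1798336 = (2553019 + 81/1166) - 1798336 = 2976820235/1166 - 1798336 = 879960459/1166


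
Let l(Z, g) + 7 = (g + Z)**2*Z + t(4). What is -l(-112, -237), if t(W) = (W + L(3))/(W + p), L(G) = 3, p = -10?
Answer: 81850321/6 ≈ 1.3642e+7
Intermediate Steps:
t(W) = (3 + W)/(-10 + W) (t(W) = (W + 3)/(W - 10) = (3 + W)/(-10 + W))
l(Z, g) = -49/6 + Z*(Z + g)**2 (l(Z, g) = -7 + ((g + Z)**2*Z + (3 + 4)/(-10 + 4)) = -7 + ((Z + g)**2*Z + 7/(-6)) = -7 + (Z*(Z + g)**2 - 1/6*7) = -7 + (Z*(Z + g)**2 - 7/6) = -7 + (-7/6 + Z*(Z + g)**2) = -49/6 + Z*(Z + g)**2)
-l(-112, -237) = -(-49/6 - 112*(-112 - 237)**2) = -(-49/6 - 112*(-349)**2) = -(-49/6 - 112*121801) = -(-49/6 - 13641712) = -1*(-81850321/6) = 81850321/6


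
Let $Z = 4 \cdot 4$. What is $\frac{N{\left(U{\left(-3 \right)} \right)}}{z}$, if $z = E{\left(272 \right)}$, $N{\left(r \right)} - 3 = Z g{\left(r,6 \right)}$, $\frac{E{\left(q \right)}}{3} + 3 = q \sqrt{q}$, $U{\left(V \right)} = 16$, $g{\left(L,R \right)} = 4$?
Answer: $\frac{67}{20123639} + \frac{72896 \sqrt{17}}{60370917} \approx 0.0049819$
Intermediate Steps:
$E{\left(q \right)} = -9 + 3 q^{\frac{3}{2}}$ ($E{\left(q \right)} = -9 + 3 q \sqrt{q} = -9 + 3 q^{\frac{3}{2}}$)
$Z = 16$
$N{\left(r \right)} = 67$ ($N{\left(r \right)} = 3 + 16 \cdot 4 = 3 + 64 = 67$)
$z = -9 + 3264 \sqrt{17}$ ($z = -9 + 3 \cdot 272^{\frac{3}{2}} = -9 + 3 \cdot 1088 \sqrt{17} = -9 + 3264 \sqrt{17} \approx 13449.0$)
$\frac{N{\left(U{\left(-3 \right)} \right)}}{z} = \frac{67}{-9 + 3264 \sqrt{17}}$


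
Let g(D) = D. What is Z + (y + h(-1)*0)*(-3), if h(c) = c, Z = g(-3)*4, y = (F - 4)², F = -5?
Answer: -255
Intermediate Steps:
y = 81 (y = (-5 - 4)² = (-9)² = 81)
Z = -12 (Z = -3*4 = -12)
Z + (y + h(-1)*0)*(-3) = -12 + (81 - 1*0)*(-3) = -12 + (81 + 0)*(-3) = -12 + 81*(-3) = -12 - 243 = -255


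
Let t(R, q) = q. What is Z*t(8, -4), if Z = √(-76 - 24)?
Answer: -40*I ≈ -40.0*I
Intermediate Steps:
Z = 10*I (Z = √(-100) = 10*I ≈ 10.0*I)
Z*t(8, -4) = (10*I)*(-4) = -40*I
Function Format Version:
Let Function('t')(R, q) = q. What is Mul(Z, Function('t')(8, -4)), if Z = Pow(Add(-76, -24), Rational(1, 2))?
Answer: Mul(-40, I) ≈ Mul(-40.000, I)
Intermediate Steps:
Z = Mul(10, I) (Z = Pow(-100, Rational(1, 2)) = Mul(10, I) ≈ Mul(10.000, I))
Mul(Z, Function('t')(8, -4)) = Mul(Mul(10, I), -4) = Mul(-40, I)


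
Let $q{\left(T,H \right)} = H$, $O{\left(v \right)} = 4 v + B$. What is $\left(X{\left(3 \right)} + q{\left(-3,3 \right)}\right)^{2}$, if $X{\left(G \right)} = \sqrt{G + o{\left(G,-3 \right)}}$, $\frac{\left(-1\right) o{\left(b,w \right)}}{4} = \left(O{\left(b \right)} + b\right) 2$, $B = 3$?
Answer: $\left(3 + i \sqrt{141}\right)^{2} \approx -132.0 + 71.246 i$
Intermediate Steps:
$O{\left(v \right)} = 3 + 4 v$ ($O{\left(v \right)} = 4 v + 3 = 3 + 4 v$)
$o{\left(b,w \right)} = -24 - 40 b$ ($o{\left(b,w \right)} = - 4 \left(\left(3 + 4 b\right) + b\right) 2 = - 4 \left(3 + 5 b\right) 2 = - 4 \left(6 + 10 b\right) = -24 - 40 b$)
$X{\left(G \right)} = \sqrt{-24 - 39 G}$ ($X{\left(G \right)} = \sqrt{G - \left(24 + 40 G\right)} = \sqrt{-24 - 39 G}$)
$\left(X{\left(3 \right)} + q{\left(-3,3 \right)}\right)^{2} = \left(\sqrt{-24 - 117} + 3\right)^{2} = \left(\sqrt{-141} + 3\right)^{2} = \left(i \sqrt{141} + 3\right)^{2} = \left(3 + i \sqrt{141}\right)^{2}$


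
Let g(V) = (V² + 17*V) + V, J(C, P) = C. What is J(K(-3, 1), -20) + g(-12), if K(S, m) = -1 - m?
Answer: -74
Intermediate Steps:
g(V) = V² + 18*V
J(K(-3, 1), -20) + g(-12) = (-1 - 1*1) - 12*(18 - 12) = (-1 - 1) - 12*6 = -2 - 72 = -74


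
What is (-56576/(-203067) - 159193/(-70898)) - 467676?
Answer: -6733115689408037/14397044166 ≈ -4.6767e+5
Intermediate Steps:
(-56576/(-203067) - 159193/(-70898)) - 467676 = (-56576*(-1/203067) - 159193*(-1/70898)) - 467676 = (56576/203067 + 159193/70898) - 467676 = 36337970179/14397044166 - 467676 = -6733115689408037/14397044166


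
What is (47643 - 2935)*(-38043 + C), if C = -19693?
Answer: -2581261088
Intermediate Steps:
(47643 - 2935)*(-38043 + C) = (47643 - 2935)*(-38043 - 19693) = 44708*(-57736) = -2581261088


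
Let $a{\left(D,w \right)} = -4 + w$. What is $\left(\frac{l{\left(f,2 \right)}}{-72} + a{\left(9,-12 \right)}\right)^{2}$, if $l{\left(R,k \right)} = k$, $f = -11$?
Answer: $\frac{332929}{1296} \approx 256.89$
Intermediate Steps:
$\left(\frac{l{\left(f,2 \right)}}{-72} + a{\left(9,-12 \right)}\right)^{2} = \left(\frac{2}{-72} - 16\right)^{2} = \left(2 \left(- \frac{1}{72}\right) - 16\right)^{2} = \left(- \frac{1}{36} - 16\right)^{2} = \left(- \frac{577}{36}\right)^{2} = \frac{332929}{1296}$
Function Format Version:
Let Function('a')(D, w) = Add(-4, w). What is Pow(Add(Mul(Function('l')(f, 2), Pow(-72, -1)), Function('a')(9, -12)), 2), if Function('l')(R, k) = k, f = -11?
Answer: Rational(332929, 1296) ≈ 256.89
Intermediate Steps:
Pow(Add(Mul(Function('l')(f, 2), Pow(-72, -1)), Function('a')(9, -12)), 2) = Pow(Add(Mul(2, Pow(-72, -1)), Add(-4, -12)), 2) = Pow(Add(Mul(2, Rational(-1, 72)), -16), 2) = Pow(Add(Rational(-1, 36), -16), 2) = Pow(Rational(-577, 36), 2) = Rational(332929, 1296)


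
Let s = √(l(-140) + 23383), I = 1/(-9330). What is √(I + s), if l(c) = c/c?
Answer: √(-9330 + 174097800*√5846)/9330 ≈ 12.366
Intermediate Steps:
I = -1/9330 ≈ -0.00010718
l(c) = 1
s = 2*√5846 (s = √(1 + 23383) = √23384 = 2*√5846 ≈ 152.92)
√(I + s) = √(-1/9330 + 2*√5846)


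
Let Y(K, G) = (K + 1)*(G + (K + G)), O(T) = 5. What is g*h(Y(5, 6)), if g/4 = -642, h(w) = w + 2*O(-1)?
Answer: -287616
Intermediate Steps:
Y(K, G) = (1 + K)*(K + 2*G) (Y(K, G) = (1 + K)*(G + (G + K)) = (1 + K)*(K + 2*G))
h(w) = 10 + w (h(w) = w + 2*5 = w + 10 = 10 + w)
g = -2568 (g = 4*(-642) = -2568)
g*h(Y(5, 6)) = -2568*(10 + (5 + 5**2 + 2*6 + 2*6*5)) = -2568*(10 + (5 + 25 + 12 + 60)) = -2568*(10 + 102) = -2568*112 = -287616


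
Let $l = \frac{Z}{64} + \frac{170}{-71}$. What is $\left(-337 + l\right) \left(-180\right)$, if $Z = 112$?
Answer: $\frac{4315095}{71} \approx 60776.0$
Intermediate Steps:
$l = - \frac{183}{284}$ ($l = \frac{112}{64} + \frac{170}{-71} = 112 \cdot \frac{1}{64} + 170 \left(- \frac{1}{71}\right) = \frac{7}{4} - \frac{170}{71} = - \frac{183}{284} \approx -0.64437$)
$\left(-337 + l\right) \left(-180\right) = \left(-337 - \frac{183}{284}\right) \left(-180\right) = \left(- \frac{95891}{284}\right) \left(-180\right) = \frac{4315095}{71}$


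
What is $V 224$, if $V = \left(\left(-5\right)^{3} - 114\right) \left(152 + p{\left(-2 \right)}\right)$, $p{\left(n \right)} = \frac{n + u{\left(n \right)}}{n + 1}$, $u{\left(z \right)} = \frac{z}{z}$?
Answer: $-8191008$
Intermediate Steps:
$u{\left(z \right)} = 1$
$p{\left(n \right)} = 1$ ($p{\left(n \right)} = \frac{n + 1}{n + 1} = \frac{1 + n}{1 + n} = 1$)
$V = -36567$ ($V = \left(\left(-5\right)^{3} - 114\right) \left(152 + 1\right) = \left(-125 - 114\right) 153 = \left(-239\right) 153 = -36567$)
$V 224 = \left(-36567\right) 224 = -8191008$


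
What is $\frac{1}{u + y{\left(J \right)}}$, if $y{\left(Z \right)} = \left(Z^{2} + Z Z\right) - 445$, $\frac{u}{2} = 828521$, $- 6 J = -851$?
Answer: $\frac{18}{30542947} \approx 5.8933 \cdot 10^{-7}$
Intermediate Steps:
$J = \frac{851}{6}$ ($J = \left(- \frac{1}{6}\right) \left(-851\right) = \frac{851}{6} \approx 141.83$)
$u = 1657042$ ($u = 2 \cdot 828521 = 1657042$)
$y{\left(Z \right)} = -445 + 2 Z^{2}$ ($y{\left(Z \right)} = \left(Z^{2} + Z^{2}\right) - 445 = 2 Z^{2} - 445 = -445 + 2 Z^{2}$)
$\frac{1}{u + y{\left(J \right)}} = \frac{1}{1657042 - \left(445 - 2 \left(\frac{851}{6}\right)^{2}\right)} = \frac{1}{1657042 + \left(-445 + 2 \cdot \frac{724201}{36}\right)} = \frac{1}{1657042 + \left(-445 + \frac{724201}{18}\right)} = \frac{1}{1657042 + \frac{716191}{18}} = \frac{1}{\frac{30542947}{18}} = \frac{18}{30542947}$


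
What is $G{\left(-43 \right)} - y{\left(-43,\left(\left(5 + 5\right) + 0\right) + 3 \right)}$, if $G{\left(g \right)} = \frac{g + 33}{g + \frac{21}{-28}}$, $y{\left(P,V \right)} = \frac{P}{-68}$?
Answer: $- \frac{961}{2380} \approx -0.40378$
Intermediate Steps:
$y{\left(P,V \right)} = - \frac{P}{68}$ ($y{\left(P,V \right)} = P \left(- \frac{1}{68}\right) = - \frac{P}{68}$)
$G{\left(g \right)} = \frac{33 + g}{- \frac{3}{4} + g}$ ($G{\left(g \right)} = \frac{33 + g}{g + 21 \left(- \frac{1}{28}\right)} = \frac{33 + g}{g - \frac{3}{4}} = \frac{33 + g}{- \frac{3}{4} + g}$)
$G{\left(-43 \right)} - y{\left(-43,\left(\left(5 + 5\right) + 0\right) + 3 \right)} = \frac{4 \left(33 - 43\right)}{-3 + 4 \left(-43\right)} - \left(- \frac{1}{68}\right) \left(-43\right) = 4 \frac{1}{-3 - 172} \left(-10\right) - \frac{43}{68} = 4 \frac{1}{-175} \left(-10\right) - \frac{43}{68} = 4 \left(- \frac{1}{175}\right) \left(-10\right) - \frac{43}{68} = \frac{8}{35} - \frac{43}{68} = - \frac{961}{2380}$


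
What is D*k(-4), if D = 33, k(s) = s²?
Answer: 528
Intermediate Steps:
D*k(-4) = 33*(-4)² = 33*16 = 528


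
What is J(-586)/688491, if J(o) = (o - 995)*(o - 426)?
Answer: 533324/229497 ≈ 2.3239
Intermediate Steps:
J(o) = (-995 + o)*(-426 + o)
J(-586)/688491 = (423870 + (-586)² - 1421*(-586))/688491 = (423870 + 343396 + 832706)*(1/688491) = 1599972*(1/688491) = 533324/229497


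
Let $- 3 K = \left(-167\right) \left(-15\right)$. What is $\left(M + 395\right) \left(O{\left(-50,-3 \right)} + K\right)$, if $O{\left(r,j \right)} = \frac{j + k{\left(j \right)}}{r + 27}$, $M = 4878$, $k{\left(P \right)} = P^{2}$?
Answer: $- \frac{101299603}{23} \approx -4.4043 \cdot 10^{6}$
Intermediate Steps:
$O{\left(r,j \right)} = \frac{j + j^{2}}{27 + r}$ ($O{\left(r,j \right)} = \frac{j + j^{2}}{r + 27} = \frac{j + j^{2}}{27 + r}$)
$K = -835$ ($K = - \frac{\left(-167\right) \left(-15\right)}{3} = \left(- \frac{1}{3}\right) 2505 = -835$)
$\left(M + 395\right) \left(O{\left(-50,-3 \right)} + K\right) = \left(4878 + 395\right) \left(- \frac{3 \left(1 - 3\right)}{27 - 50} - 835\right) = 5273 \left(\left(-3\right) \frac{1}{-23} \left(-2\right) - 835\right) = 5273 \left(\left(-3\right) \left(- \frac{1}{23}\right) \left(-2\right) - 835\right) = 5273 \left(- \frac{6}{23} - 835\right) = 5273 \left(- \frac{19211}{23}\right) = - \frac{101299603}{23}$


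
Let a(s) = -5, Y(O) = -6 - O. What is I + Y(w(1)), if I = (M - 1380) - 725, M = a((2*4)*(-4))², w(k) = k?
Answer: -2087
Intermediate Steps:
M = 25 (M = (-5)² = 25)
I = -2080 (I = (25 - 1380) - 725 = -1355 - 725 = -2080)
I + Y(w(1)) = -2080 + (-6 - 1*1) = -2080 + (-6 - 1) = -2080 - 7 = -2087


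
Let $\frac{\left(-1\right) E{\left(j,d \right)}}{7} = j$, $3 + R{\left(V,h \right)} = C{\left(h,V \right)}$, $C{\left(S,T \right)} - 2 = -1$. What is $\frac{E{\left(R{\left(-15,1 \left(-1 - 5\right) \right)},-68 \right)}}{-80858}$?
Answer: $- \frac{7}{40429} \approx -0.00017314$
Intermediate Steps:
$C{\left(S,T \right)} = 1$ ($C{\left(S,T \right)} = 2 - 1 = 1$)
$R{\left(V,h \right)} = -2$ ($R{\left(V,h \right)} = -3 + 1 = -2$)
$E{\left(j,d \right)} = - 7 j$
$\frac{E{\left(R{\left(-15,1 \left(-1 - 5\right) \right)},-68 \right)}}{-80858} = \frac{\left(-7\right) \left(-2\right)}{-80858} = 14 \left(- \frac{1}{80858}\right) = - \frac{7}{40429}$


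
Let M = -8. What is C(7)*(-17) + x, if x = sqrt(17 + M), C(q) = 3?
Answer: -48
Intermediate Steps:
x = 3 (x = sqrt(17 - 8) = sqrt(9) = 3)
C(7)*(-17) + x = 3*(-17) + 3 = -51 + 3 = -48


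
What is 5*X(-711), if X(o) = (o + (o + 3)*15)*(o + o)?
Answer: 80563410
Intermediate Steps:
X(o) = 2*o*(45 + 16*o) (X(o) = (o + (3 + o)*15)*(2*o) = (o + (45 + 15*o))*(2*o) = (45 + 16*o)*(2*o) = 2*o*(45 + 16*o))
5*X(-711) = 5*(2*(-711)*(45 + 16*(-711))) = 5*(2*(-711)*(45 - 11376)) = 5*(2*(-711)*(-11331)) = 5*16112682 = 80563410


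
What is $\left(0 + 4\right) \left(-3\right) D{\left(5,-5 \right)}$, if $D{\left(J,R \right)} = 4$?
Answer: $-48$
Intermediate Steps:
$\left(0 + 4\right) \left(-3\right) D{\left(5,-5 \right)} = \left(0 + 4\right) \left(-3\right) 4 = 4 \left(-3\right) 4 = \left(-12\right) 4 = -48$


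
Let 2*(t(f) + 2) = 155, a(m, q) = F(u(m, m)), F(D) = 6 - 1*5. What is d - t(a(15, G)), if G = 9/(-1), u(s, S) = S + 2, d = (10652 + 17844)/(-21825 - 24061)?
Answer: -3492889/45886 ≈ -76.121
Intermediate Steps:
d = -14248/22943 (d = 28496/(-45886) = 28496*(-1/45886) = -14248/22943 ≈ -0.62102)
u(s, S) = 2 + S
F(D) = 1 (F(D) = 6 - 5 = 1)
G = -9 (G = 9*(-1) = -9)
a(m, q) = 1
t(f) = 151/2 (t(f) = -2 + (½)*155 = -2 + 155/2 = 151/2)
d - t(a(15, G)) = -14248/22943 - 1*151/2 = -14248/22943 - 151/2 = -3492889/45886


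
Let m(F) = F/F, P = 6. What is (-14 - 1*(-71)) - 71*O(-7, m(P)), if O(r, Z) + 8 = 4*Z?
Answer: 341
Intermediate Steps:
m(F) = 1
O(r, Z) = -8 + 4*Z
(-14 - 1*(-71)) - 71*O(-7, m(P)) = (-14 - 1*(-71)) - 71*(-8 + 4*1) = (-14 + 71) - 71*(-8 + 4) = 57 - 71*(-4) = 57 + 284 = 341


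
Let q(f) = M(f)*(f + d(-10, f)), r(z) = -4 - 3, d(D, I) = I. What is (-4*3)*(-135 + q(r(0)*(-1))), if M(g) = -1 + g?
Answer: 612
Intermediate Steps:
r(z) = -7
q(f) = 2*f*(-1 + f) (q(f) = (-1 + f)*(f + f) = (-1 + f)*(2*f) = 2*f*(-1 + f))
(-4*3)*(-135 + q(r(0)*(-1))) = (-4*3)*(-135 + 2*(-7*(-1))*(-1 - 7*(-1))) = -12*(-135 + 2*7*(-1 + 7)) = -12*(-135 + 2*7*6) = -12*(-135 + 84) = -12*(-51) = 612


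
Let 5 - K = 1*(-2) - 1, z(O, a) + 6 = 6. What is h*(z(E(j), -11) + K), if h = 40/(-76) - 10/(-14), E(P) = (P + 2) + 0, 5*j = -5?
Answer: 200/133 ≈ 1.5038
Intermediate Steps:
j = -1 (j = (⅕)*(-5) = -1)
E(P) = 2 + P (E(P) = (2 + P) + 0 = 2 + P)
z(O, a) = 0 (z(O, a) = -6 + 6 = 0)
h = 25/133 (h = 40*(-1/76) - 10*(-1/14) = -10/19 + 5/7 = 25/133 ≈ 0.18797)
K = 8 (K = 5 - (1*(-2) - 1) = 5 - (-2 - 1) = 5 - 1*(-3) = 5 + 3 = 8)
h*(z(E(j), -11) + K) = 25*(0 + 8)/133 = (25/133)*8 = 200/133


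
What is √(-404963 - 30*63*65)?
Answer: I*√527813 ≈ 726.51*I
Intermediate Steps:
√(-404963 - 30*63*65) = √(-404963 - 1890*65) = √(-404963 - 122850) = √(-527813) = I*√527813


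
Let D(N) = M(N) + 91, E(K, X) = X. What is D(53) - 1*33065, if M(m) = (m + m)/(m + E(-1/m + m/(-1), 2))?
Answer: -1813464/55 ≈ -32972.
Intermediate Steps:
M(m) = 2*m/(2 + m) (M(m) = (m + m)/(m + 2) = (2*m)/(2 + m) = 2*m/(2 + m))
D(N) = 91 + 2*N/(2 + N) (D(N) = 2*N/(2 + N) + 91 = 91 + 2*N/(2 + N))
D(53) - 1*33065 = (182 + 93*53)/(2 + 53) - 1*33065 = (182 + 4929)/55 - 33065 = (1/55)*5111 - 33065 = 5111/55 - 33065 = -1813464/55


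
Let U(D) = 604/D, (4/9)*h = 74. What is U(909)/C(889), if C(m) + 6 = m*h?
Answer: 1208/269086725 ≈ 4.4893e-6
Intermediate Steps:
h = 333/2 (h = (9/4)*74 = 333/2 ≈ 166.50)
C(m) = -6 + 333*m/2 (C(m) = -6 + m*(333/2) = -6 + 333*m/2)
U(909)/C(889) = (604/909)/(-6 + (333/2)*889) = (604*(1/909))/(-6 + 296037/2) = 604/(909*(296025/2)) = (604/909)*(2/296025) = 1208/269086725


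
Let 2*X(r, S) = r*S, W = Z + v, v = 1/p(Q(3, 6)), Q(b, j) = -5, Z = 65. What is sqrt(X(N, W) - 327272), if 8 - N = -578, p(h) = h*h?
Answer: I*sqrt(7705382)/5 ≈ 555.17*I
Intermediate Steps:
p(h) = h**2
v = 1/25 (v = 1/((-5)**2) = 1/25 ≈ 0.040000)
N = 586 (N = 8 - 1*(-578) = 8 + 578 = 586)
W = 1626/25 (W = 65 + 1/25 = 1626/25 ≈ 65.040)
X(r, S) = S*r/2 (X(r, S) = (r*S)/2 = (S*r)/2 = S*r/2)
sqrt(X(N, W) - 327272) = sqrt((1/2)*(1626/25)*586 - 327272) = sqrt(476418/25 - 327272) = sqrt(-7705382/25) = I*sqrt(7705382)/5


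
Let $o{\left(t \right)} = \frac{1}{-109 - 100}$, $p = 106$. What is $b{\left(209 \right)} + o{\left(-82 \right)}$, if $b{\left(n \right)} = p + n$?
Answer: $\frac{65834}{209} \approx 315.0$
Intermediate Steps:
$b{\left(n \right)} = 106 + n$
$o{\left(t \right)} = - \frac{1}{209}$ ($o{\left(t \right)} = \frac{1}{-209} = - \frac{1}{209}$)
$b{\left(209 \right)} + o{\left(-82 \right)} = \left(106 + 209\right) - \frac{1}{209} = 315 - \frac{1}{209} = \frac{65834}{209}$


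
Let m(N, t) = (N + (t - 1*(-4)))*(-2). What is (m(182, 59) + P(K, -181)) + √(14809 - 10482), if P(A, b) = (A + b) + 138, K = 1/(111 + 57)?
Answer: -89543/168 + √4327 ≈ -467.21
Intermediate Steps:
m(N, t) = -8 - 2*N - 2*t (m(N, t) = (N + (t + 4))*(-2) = (N + (4 + t))*(-2) = (4 + N + t)*(-2) = -8 - 2*N - 2*t)
K = 1/168 ≈ 0.0059524
P(A, b) = 138 + A + b
(m(182, 59) + P(K, -181)) + √(14809 - 10482) = ((-8 - 2*182 - 2*59) + (138 + 1/168 - 181)) + √(14809 - 10482) = ((-8 - 364 - 118) - 7223/168) + √4327 = (-490 - 7223/168) + √4327 = -89543/168 + √4327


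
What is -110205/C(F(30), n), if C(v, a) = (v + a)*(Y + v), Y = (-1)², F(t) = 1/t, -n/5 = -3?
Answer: -3199500/451 ≈ -7094.2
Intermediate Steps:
n = 15 (n = -5*(-3) = 15)
Y = 1
C(v, a) = (1 + v)*(a + v) (C(v, a) = (v + a)*(1 + v) = (a + v)*(1 + v) = (1 + v)*(a + v))
-110205/C(F(30), n) = -110205/(15 + 1/30 + (1/30)² + 15/30) = -110205/(15 + 1/30 + (1/30)² + 15*(1/30)) = -110205/(15 + 1/30 + 1/900 + ½) = -110205/13981/900 = -110205*900/13981 = -3199500/451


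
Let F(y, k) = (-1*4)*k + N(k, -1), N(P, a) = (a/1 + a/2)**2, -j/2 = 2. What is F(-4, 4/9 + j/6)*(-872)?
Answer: -24634/9 ≈ -2737.1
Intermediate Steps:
j = -4 (j = -2*2 = -4)
N(P, a) = 9*a**2/4 (N(P, a) = (a*1 + a*(1/2))**2 = (a + a/2)**2 = (3*a/2)**2 = 9*a**2/4)
F(y, k) = 9/4 - 4*k (F(y, k) = (-1*4)*k + (9/4)*(-1)**2 = -4*k + (9/4)*1 = -4*k + 9/4 = 9/4 - 4*k)
F(-4, 4/9 + j/6)*(-872) = (9/4 - 4*(4/9 - 4/6))*(-872) = (9/4 - 4*(4*(1/9) - 4*1/6))*(-872) = (9/4 - 4*(4/9 - 2/3))*(-872) = (9/4 - 4*(-2/9))*(-872) = (9/4 + 8/9)*(-872) = (113/36)*(-872) = -24634/9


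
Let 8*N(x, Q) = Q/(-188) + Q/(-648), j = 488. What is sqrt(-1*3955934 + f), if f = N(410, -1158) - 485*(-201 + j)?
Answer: 7*I*sqrt(957044452710)/3384 ≈ 2023.6*I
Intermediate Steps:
N(x, Q) = -209*Q/243648 (N(x, Q) = (Q/(-188) + Q/(-648))/8 = (Q*(-1/188) + Q*(-1/648))/8 = (-Q/188 - Q/648)/8 = (-209*Q/30456)/8 = -209*Q/243648)
f = -5652390223/40608 (f = -209/243648*(-1158) - 485*(-201 + 488) = 40337/40608 - 485*287 = 40337/40608 - 1*139195 = 40337/40608 - 139195 = -5652390223/40608 ≈ -1.3919e+5)
sqrt(-1*3955934 + f) = sqrt(-1*3955934 - 5652390223/40608) = sqrt(-3955934 - 5652390223/40608) = sqrt(-166294958095/40608) = 7*I*sqrt(957044452710)/3384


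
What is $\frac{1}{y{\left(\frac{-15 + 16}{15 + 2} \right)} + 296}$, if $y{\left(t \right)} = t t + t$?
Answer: $\frac{289}{85562} \approx 0.0033777$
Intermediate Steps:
$y{\left(t \right)} = t + t^{2}$ ($y{\left(t \right)} = t^{2} + t = t + t^{2}$)
$\frac{1}{y{\left(\frac{-15 + 16}{15 + 2} \right)} + 296} = \frac{1}{\frac{-15 + 16}{15 + 2} \left(1 + \frac{-15 + 16}{15 + 2}\right) + 296} = \frac{1}{1 \cdot \frac{1}{17} \left(1 + 1 \cdot \frac{1}{17}\right) + 296} = \frac{1}{\frac{1 + \frac{1}{17}}{17} + 296} = \frac{1}{\frac{1}{17} \cdot \frac{18}{17} + 296} = \frac{1}{\frac{18}{289} + 296} = \frac{1}{\frac{85562}{289}} = \frac{289}{85562}$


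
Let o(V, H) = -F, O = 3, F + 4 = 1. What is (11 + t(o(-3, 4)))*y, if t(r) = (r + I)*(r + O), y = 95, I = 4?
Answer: 5035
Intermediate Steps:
F = -3 (F = -4 + 1 = -3)
o(V, H) = 3 (o(V, H) = -1*(-3) = 3)
t(r) = (3 + r)*(4 + r) (t(r) = (r + 4)*(r + 3) = (4 + r)*(3 + r) = (3 + r)*(4 + r))
(11 + t(o(-3, 4)))*y = (11 + (12 + 3² + 7*3))*95 = (11 + (12 + 9 + 21))*95 = (11 + 42)*95 = 53*95 = 5035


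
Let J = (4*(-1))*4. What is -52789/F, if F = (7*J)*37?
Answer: 52789/4144 ≈ 12.739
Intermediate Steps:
J = -16 (J = -4*4 = -16)
F = -4144 (F = (7*(-16))*37 = -112*37 = -4144)
-52789/F = -52789/(-4144) = -52789*(-1/4144) = 52789/4144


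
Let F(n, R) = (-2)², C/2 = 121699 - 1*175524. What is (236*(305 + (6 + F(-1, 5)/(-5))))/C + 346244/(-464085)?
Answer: -35623765006/24979375125 ≈ -1.4261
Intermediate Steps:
C = -107650 (C = 2*(121699 - 1*175524) = 2*(121699 - 175524) = 2*(-53825) = -107650)
F(n, R) = 4
(236*(305 + (6 + F(-1, 5)/(-5))))/C + 346244/(-464085) = (236*(305 + (6 + 4/(-5))))/(-107650) + 346244/(-464085) = (236*(305 + (6 - ⅕*4)))*(-1/107650) + 346244*(-1/464085) = (236*(305 + (6 - ⅘)))*(-1/107650) - 346244/464085 = (236*(305 + 26/5))*(-1/107650) - 346244/464085 = (236*(1551/5))*(-1/107650) - 346244/464085 = (366036/5)*(-1/107650) - 346244/464085 = -183018/269125 - 346244/464085 = -35623765006/24979375125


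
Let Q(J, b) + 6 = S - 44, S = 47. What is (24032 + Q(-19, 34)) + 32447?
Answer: 56476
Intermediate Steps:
Q(J, b) = -3 (Q(J, b) = -6 + (47 - 44) = -6 + 3 = -3)
(24032 + Q(-19, 34)) + 32447 = (24032 - 3) + 32447 = 24029 + 32447 = 56476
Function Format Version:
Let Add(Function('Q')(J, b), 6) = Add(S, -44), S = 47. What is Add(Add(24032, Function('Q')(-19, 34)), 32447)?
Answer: 56476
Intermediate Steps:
Function('Q')(J, b) = -3 (Function('Q')(J, b) = Add(-6, Add(47, -44)) = Add(-6, 3) = -3)
Add(Add(24032, Function('Q')(-19, 34)), 32447) = Add(Add(24032, -3), 32447) = Add(24029, 32447) = 56476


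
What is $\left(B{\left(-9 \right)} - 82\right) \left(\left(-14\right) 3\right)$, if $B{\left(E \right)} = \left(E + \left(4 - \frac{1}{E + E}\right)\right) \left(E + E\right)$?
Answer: $-294$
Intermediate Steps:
$B{\left(E \right)} = 2 E \left(4 + E - \frac{1}{2 E}\right)$ ($B{\left(E \right)} = \left(E + \left(4 - \frac{1}{2 E}\right)\right) 2 E = \left(4 + E - \frac{1}{2 E}\right) 2 E = 2 E \left(4 + E - \frac{1}{2 E}\right)$)
$\left(B{\left(-9 \right)} - 82\right) \left(\left(-14\right) 3\right) = \left(\left(-1 + 2 \left(-9\right)^{2} + 8 \left(-9\right)\right) - 82\right) \left(\left(-14\right) 3\right) = \left(\left(-1 + 2 \cdot 81 - 72\right) - 82\right) \left(-42\right) = \left(\left(-1 + 162 - 72\right) - 82\right) \left(-42\right) = \left(89 - 82\right) \left(-42\right) = 7 \left(-42\right) = -294$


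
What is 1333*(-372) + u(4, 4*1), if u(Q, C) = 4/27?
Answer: -13388648/27 ≈ -4.9588e+5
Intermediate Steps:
u(Q, C) = 4/27 (u(Q, C) = 4*(1/27) = 4/27)
1333*(-372) + u(4, 4*1) = 1333*(-372) + 4/27 = -495876 + 4/27 = -13388648/27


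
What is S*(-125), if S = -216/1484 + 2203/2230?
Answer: -17422325/165466 ≈ -105.29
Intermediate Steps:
S = 696893/827330 (S = -216*1/1484 + 2203*(1/2230) = -54/371 + 2203/2230 = 696893/827330 ≈ 0.84234)
S*(-125) = (696893/827330)*(-125) = -17422325/165466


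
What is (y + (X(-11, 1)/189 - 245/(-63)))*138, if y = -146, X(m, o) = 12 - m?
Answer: -1234456/63 ≈ -19595.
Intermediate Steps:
(y + (X(-11, 1)/189 - 245/(-63)))*138 = (-146 + ((12 - 1*(-11))/189 - 245/(-63)))*138 = (-146 + ((12 + 11)*(1/189) - 245*(-1/63)))*138 = (-146 + (23*(1/189) + 35/9))*138 = (-146 + (23/189 + 35/9))*138 = (-146 + 758/189)*138 = -26836/189*138 = -1234456/63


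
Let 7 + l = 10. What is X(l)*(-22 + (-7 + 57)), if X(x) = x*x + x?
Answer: 336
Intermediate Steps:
l = 3 (l = -7 + 10 = 3)
X(x) = x + x**2 (X(x) = x**2 + x = x + x**2)
X(l)*(-22 + (-7 + 57)) = (3*(1 + 3))*(-22 + (-7 + 57)) = (3*4)*(-22 + 50) = 12*28 = 336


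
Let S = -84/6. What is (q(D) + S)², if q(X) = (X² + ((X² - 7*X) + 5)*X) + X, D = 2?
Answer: 324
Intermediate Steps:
q(X) = X + X² + X*(5 + X² - 7*X) (q(X) = (X² + (5 + X² - 7*X)*X) + X = (X² + X*(5 + X² - 7*X)) + X = X + X² + X*(5 + X² - 7*X))
S = -14 (S = -84/6 = -14*1 = -14)
(q(D) + S)² = (2*(6 + 2² - 6*2) - 14)² = (2*(6 + 4 - 12) - 14)² = (2*(-2) - 14)² = (-4 - 14)² = (-18)² = 324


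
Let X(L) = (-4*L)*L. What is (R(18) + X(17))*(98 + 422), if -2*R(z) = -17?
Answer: -596700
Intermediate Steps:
R(z) = 17/2 (R(z) = -1/2*(-17) = 17/2)
X(L) = -4*L**2
(R(18) + X(17))*(98 + 422) = (17/2 - 4*17**2)*(98 + 422) = (17/2 - 4*289)*520 = (17/2 - 1156)*520 = -2295/2*520 = -596700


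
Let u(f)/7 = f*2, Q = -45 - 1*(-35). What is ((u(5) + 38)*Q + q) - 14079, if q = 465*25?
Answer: -3534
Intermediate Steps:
Q = -10 (Q = -45 + 35 = -10)
q = 11625
u(f) = 14*f (u(f) = 7*(f*2) = 7*(2*f) = 14*f)
((u(5) + 38)*Q + q) - 14079 = ((14*5 + 38)*(-10) + 11625) - 14079 = ((70 + 38)*(-10) + 11625) - 14079 = (108*(-10) + 11625) - 14079 = (-1080 + 11625) - 14079 = 10545 - 14079 = -3534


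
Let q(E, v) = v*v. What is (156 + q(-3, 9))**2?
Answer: 56169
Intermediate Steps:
q(E, v) = v**2
(156 + q(-3, 9))**2 = (156 + 9**2)**2 = (156 + 81)**2 = 237**2 = 56169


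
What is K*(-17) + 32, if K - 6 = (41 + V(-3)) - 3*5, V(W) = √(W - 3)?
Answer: -512 - 17*I*√6 ≈ -512.0 - 41.641*I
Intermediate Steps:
V(W) = √(-3 + W)
K = 32 + I*√6 (K = 6 + ((41 + √(-3 - 3)) - 3*5) = 6 + ((41 + √(-6)) - 15) = 6 + ((41 + I*√6) - 15) = 6 + (26 + I*√6) = 32 + I*√6 ≈ 32.0 + 2.4495*I)
K*(-17) + 32 = (32 + I*√6)*(-17) + 32 = (-544 - 17*I*√6) + 32 = -512 - 17*I*√6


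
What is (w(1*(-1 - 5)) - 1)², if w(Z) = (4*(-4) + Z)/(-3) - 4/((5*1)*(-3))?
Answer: 1089/25 ≈ 43.560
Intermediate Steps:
w(Z) = 28/5 - Z/3 (w(Z) = (-16 + Z)*(-⅓) - 4/(5*(-3)) = (16/3 - Z/3) - 4/(-15) = (16/3 - Z/3) - 4*(-1/15) = (16/3 - Z/3) + 4/15 = 28/5 - Z/3)
(w(1*(-1 - 5)) - 1)² = ((28/5 - (-1 - 5)/3) - 1)² = ((28/5 - (-6)/3) - 1)² = ((28/5 - ⅓*(-6)) - 1)² = ((28/5 + 2) - 1)² = (38/5 - 1)² = (33/5)² = 1089/25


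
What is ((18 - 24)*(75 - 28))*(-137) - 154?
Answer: 38480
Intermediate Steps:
((18 - 24)*(75 - 28))*(-137) - 154 = -6*47*(-137) - 154 = -282*(-137) - 154 = 38634 - 154 = 38480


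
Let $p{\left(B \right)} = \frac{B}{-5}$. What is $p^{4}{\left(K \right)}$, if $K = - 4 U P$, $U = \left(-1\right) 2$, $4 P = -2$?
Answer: $\frac{256}{625} \approx 0.4096$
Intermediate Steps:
$P = - \frac{1}{2}$ ($P = \frac{1}{4} \left(-2\right) = - \frac{1}{2} \approx -0.5$)
$U = -2$
$K = -4$ ($K = \left(-4\right) \left(-2\right) \left(- \frac{1}{2}\right) = 8 \left(- \frac{1}{2}\right) = -4$)
$p{\left(B \right)} = - \frac{B}{5}$
$p^{4}{\left(K \right)} = \left(\left(- \frac{1}{5}\right) \left(-4\right)\right)^{4} = \left(\frac{4}{5}\right)^{4} = \frac{256}{625}$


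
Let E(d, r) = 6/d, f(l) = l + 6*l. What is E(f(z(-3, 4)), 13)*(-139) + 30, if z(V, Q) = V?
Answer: 488/7 ≈ 69.714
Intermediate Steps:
f(l) = 7*l
E(f(z(-3, 4)), 13)*(-139) + 30 = (6/((7*(-3))))*(-139) + 30 = (6/(-21))*(-139) + 30 = (6*(-1/21))*(-139) + 30 = -2/7*(-139) + 30 = 278/7 + 30 = 488/7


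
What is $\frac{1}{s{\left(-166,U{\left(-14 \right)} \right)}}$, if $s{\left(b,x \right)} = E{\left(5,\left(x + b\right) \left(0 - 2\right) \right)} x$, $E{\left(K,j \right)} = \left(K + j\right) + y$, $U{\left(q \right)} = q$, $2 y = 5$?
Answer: $- \frac{1}{5145} \approx -0.00019436$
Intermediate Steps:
$y = \frac{5}{2}$ ($y = \frac{1}{2} \cdot 5 = \frac{5}{2} \approx 2.5$)
$E{\left(K,j \right)} = \frac{5}{2} + K + j$ ($E{\left(K,j \right)} = \left(K + j\right) + \frac{5}{2} = \frac{5}{2} + K + j$)
$s{\left(b,x \right)} = x \left(\frac{15}{2} - 2 b - 2 x\right)$ ($s{\left(b,x \right)} = \left(\frac{5}{2} + 5 + \left(x + b\right) \left(0 - 2\right)\right) x = \left(\frac{5}{2} + 5 + \left(b + x\right) \left(-2\right)\right) x = \left(\frac{5}{2} + 5 - \left(2 b + 2 x\right)\right) x = \left(\frac{15}{2} - 2 b - 2 x\right) x = x \left(\frac{15}{2} - 2 b - 2 x\right)$)
$\frac{1}{s{\left(-166,U{\left(-14 \right)} \right)}} = \frac{1}{\frac{1}{2} \left(-14\right) \left(15 - -664 - -56\right)} = \frac{1}{\frac{1}{2} \left(-14\right) \left(15 + 664 + 56\right)} = \frac{1}{\frac{1}{2} \left(-14\right) 735} = \frac{1}{-5145} = - \frac{1}{5145}$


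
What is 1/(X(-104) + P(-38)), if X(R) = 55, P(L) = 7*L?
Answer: -1/211 ≈ -0.0047393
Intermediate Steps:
1/(X(-104) + P(-38)) = 1/(55 + 7*(-38)) = 1/(55 - 266) = 1/(-211) = -1/211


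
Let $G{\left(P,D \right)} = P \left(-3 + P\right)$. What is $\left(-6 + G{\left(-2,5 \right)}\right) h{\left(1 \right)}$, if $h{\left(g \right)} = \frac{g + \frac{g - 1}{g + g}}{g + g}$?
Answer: $2$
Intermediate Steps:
$h{\left(g \right)} = \frac{g + \frac{-1 + g}{2 g}}{2 g}$
$\left(-6 + G{\left(-2,5 \right)}\right) h{\left(1 \right)} = \left(-6 - 2 \left(-3 - 2\right)\right) \frac{-1 + 1 + 2 \cdot 1^{2}}{4 \cdot 1} = \left(-6 - -10\right) \frac{1}{4} \cdot 1 \left(-1 + 1 + 2 \cdot 1\right) = \left(-6 + 10\right) \frac{1}{4} \cdot 1 \left(-1 + 1 + 2\right) = 4 \cdot \frac{1}{4} \cdot 1 \cdot 2 = 4 \cdot \frac{1}{2} = 2$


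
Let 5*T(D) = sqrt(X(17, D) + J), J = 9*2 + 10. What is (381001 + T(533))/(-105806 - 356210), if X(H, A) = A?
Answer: -381001/462016 - sqrt(561)/2310080 ≈ -0.82466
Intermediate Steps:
J = 28 (J = 18 + 10 = 28)
T(D) = sqrt(28 + D)/5 (T(D) = sqrt(D + 28)/5 = sqrt(28 + D)/5)
(381001 + T(533))/(-105806 - 356210) = (381001 + sqrt(28 + 533)/5)/(-105806 - 356210) = (381001 + sqrt(561)/5)/(-462016) = (381001 + sqrt(561)/5)*(-1/462016) = -381001/462016 - sqrt(561)/2310080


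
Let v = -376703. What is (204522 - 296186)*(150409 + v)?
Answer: 20743013216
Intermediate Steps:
(204522 - 296186)*(150409 + v) = (204522 - 296186)*(150409 - 376703) = -91664*(-226294) = 20743013216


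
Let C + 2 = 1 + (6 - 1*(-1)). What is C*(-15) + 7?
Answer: -83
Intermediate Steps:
C = 6 (C = -2 + (1 + (6 - 1*(-1))) = -2 + (1 + (6 + 1)) = -2 + (1 + 7) = -2 + 8 = 6)
C*(-15) + 7 = 6*(-15) + 7 = -90 + 7 = -83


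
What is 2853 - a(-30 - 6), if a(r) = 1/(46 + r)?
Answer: 28529/10 ≈ 2852.9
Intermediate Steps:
2853 - a(-30 - 6) = 2853 - 1/(46 + (-30 - 6)) = 2853 - 1/(46 - 36) = 2853 - 1/10 = 2853 - 1*⅒ = 2853 - ⅒ = 28529/10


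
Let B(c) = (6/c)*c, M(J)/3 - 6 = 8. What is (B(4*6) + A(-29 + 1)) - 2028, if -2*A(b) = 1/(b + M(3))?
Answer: -56617/28 ≈ -2022.0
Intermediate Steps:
M(J) = 42 (M(J) = 18 + 3*8 = 18 + 24 = 42)
A(b) = -1/(2*(42 + b)) (A(b) = -1/(2*(b + 42)) = -1/(2*(42 + b)))
B(c) = 6
(B(4*6) + A(-29 + 1)) - 2028 = (6 - 1/(84 + 2*(-29 + 1))) - 2028 = (6 - 1/(84 + 2*(-28))) - 2028 = (6 - 1/(84 - 56)) - 2028 = (6 - 1/28) - 2028 = 167/28 - 2028 = -56617/28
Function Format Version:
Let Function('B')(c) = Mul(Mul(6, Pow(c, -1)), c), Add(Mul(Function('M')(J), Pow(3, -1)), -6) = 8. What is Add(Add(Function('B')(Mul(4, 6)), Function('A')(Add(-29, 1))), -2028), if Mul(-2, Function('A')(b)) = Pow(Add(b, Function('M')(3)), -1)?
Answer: Rational(-56617, 28) ≈ -2022.0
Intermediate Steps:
Function('M')(J) = 42 (Function('M')(J) = Add(18, Mul(3, 8)) = Add(18, 24) = 42)
Function('A')(b) = Mul(Rational(-1, 2), Pow(Add(42, b), -1)) (Function('A')(b) = Mul(Rational(-1, 2), Pow(Add(b, 42), -1)) = Mul(Rational(-1, 2), Pow(Add(42, b), -1)))
Function('B')(c) = 6
Add(Add(Function('B')(Mul(4, 6)), Function('A')(Add(-29, 1))), -2028) = Add(Add(6, Mul(-1, Pow(Add(84, Mul(2, Add(-29, 1))), -1))), -2028) = Add(Add(6, Mul(-1, Pow(Add(84, Mul(2, -28)), -1))), -2028) = Add(Add(6, Mul(-1, Pow(Add(84, -56), -1))), -2028) = Add(Add(6, Mul(-1, Pow(28, -1))), -2028) = Add(Add(6, Mul(-1, Rational(1, 28))), -2028) = Add(Add(6, Rational(-1, 28)), -2028) = Add(Rational(167, 28), -2028) = Rational(-56617, 28)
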